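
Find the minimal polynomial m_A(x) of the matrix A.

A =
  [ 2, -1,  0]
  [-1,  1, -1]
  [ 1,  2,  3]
x^3 - 6*x^2 + 12*x - 8

The characteristic polynomial is χ_A(x) = (x - 2)^3, so the eigenvalues are known. The minimal polynomial is
  m_A(x) = Π_λ (x − λ)^{k_λ}
where k_λ is the size of the *largest* Jordan block for λ (equivalently, the smallest k with (A − λI)^k v = 0 for every generalised eigenvector v of λ).

  λ = 2: largest Jordan block has size 3, contributing (x − 2)^3

So m_A(x) = (x - 2)^3 = x^3 - 6*x^2 + 12*x - 8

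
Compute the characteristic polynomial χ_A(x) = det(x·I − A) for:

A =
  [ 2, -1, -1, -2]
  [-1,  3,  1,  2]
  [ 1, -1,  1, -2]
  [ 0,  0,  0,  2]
x^4 - 8*x^3 + 24*x^2 - 32*x + 16

Expanding det(x·I − A) (e.g. by cofactor expansion or by noting that A is similar to its Jordan form J, which has the same characteristic polynomial as A) gives
  χ_A(x) = x^4 - 8*x^3 + 24*x^2 - 32*x + 16
which factors as (x - 2)^4. The eigenvalues (with algebraic multiplicities) are λ = 2 with multiplicity 4.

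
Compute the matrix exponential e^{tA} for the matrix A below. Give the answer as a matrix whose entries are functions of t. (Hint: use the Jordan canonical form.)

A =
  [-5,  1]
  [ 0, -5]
e^{tA} =
  [exp(-5*t), t*exp(-5*t)]
  [0, exp(-5*t)]

Strategy: write A = P · J · P⁻¹ where J is a Jordan canonical form, so e^{tA} = P · e^{tJ} · P⁻¹, and e^{tJ} can be computed block-by-block.

A has Jordan form
J =
  [-5,  1]
  [ 0, -5]
(up to reordering of blocks).

Per-block formulas:
  For a 2×2 Jordan block J_2(-5): exp(t · J_2(-5)) = e^(-5t)·(I + t·N), where N is the 2×2 nilpotent shift.

After assembling e^{tJ} and conjugating by P, we get:

e^{tA} =
  [exp(-5*t), t*exp(-5*t)]
  [0, exp(-5*t)]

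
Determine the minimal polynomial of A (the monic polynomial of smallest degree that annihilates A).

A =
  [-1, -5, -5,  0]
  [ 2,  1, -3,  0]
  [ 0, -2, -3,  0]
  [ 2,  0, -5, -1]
x^3 + 3*x^2 + 3*x + 1

The characteristic polynomial is χ_A(x) = (x + 1)^4, so the eigenvalues are known. The minimal polynomial is
  m_A(x) = Π_λ (x − λ)^{k_λ}
where k_λ is the size of the *largest* Jordan block for λ (equivalently, the smallest k with (A − λI)^k v = 0 for every generalised eigenvector v of λ).

  λ = -1: largest Jordan block has size 3, contributing (x + 1)^3

So m_A(x) = (x + 1)^3 = x^3 + 3*x^2 + 3*x + 1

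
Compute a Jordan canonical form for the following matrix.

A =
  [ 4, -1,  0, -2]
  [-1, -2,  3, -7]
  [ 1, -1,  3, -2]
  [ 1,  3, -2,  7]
J_3(3) ⊕ J_1(3)

The characteristic polynomial is
  det(x·I − A) = x^4 - 12*x^3 + 54*x^2 - 108*x + 81 = (x - 3)^4

Eigenvalues and multiplicities (the geometric multiplicity of λ is n − rank(A − λI), which equals the number of Jordan blocks for λ):
  λ = 3: algebraic multiplicity = 4, geometric multiplicity = 2

Determining the block sizes for each eigenvalue:
  λ = 3: with am = 4 and gm = 2, the partition is not yet determined (e.g. several partitions of 4 into 2 parts exist). Let N = A − (3)·I. Computing rank(N^1) = 2, rank(N^2) = 1, rank(N^3) = 0; the number of blocks of size ≥ j is rank(N^{j−1}) − rank(N^j), giving [2, 1, 1]. So we have 1 block(s) of size 3, 1 block(s) of size 1 → block sizes [3, 1]

Assembling the blocks gives a Jordan form
J =
  [3, 1, 0, 0]
  [0, 3, 1, 0]
  [0, 0, 3, 0]
  [0, 0, 0, 3]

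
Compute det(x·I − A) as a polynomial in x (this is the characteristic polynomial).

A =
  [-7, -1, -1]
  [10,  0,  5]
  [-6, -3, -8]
x^3 + 15*x^2 + 75*x + 125

Expanding det(x·I − A) (e.g. by cofactor expansion or by noting that A is similar to its Jordan form J, which has the same characteristic polynomial as A) gives
  χ_A(x) = x^3 + 15*x^2 + 75*x + 125
which factors as (x + 5)^3. The eigenvalues (with algebraic multiplicities) are λ = -5 with multiplicity 3.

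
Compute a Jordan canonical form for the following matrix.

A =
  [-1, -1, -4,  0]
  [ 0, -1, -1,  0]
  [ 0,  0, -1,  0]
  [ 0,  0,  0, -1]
J_3(-1) ⊕ J_1(-1)

The characteristic polynomial is
  det(x·I − A) = x^4 + 4*x^3 + 6*x^2 + 4*x + 1 = (x + 1)^4

Eigenvalues and multiplicities (the geometric multiplicity of λ is n − rank(A − λI), which equals the number of Jordan blocks for λ):
  λ = -1: algebraic multiplicity = 4, geometric multiplicity = 2

Determining the block sizes for each eigenvalue:
  λ = -1: with am = 4 and gm = 2, the partition is not yet determined (e.g. several partitions of 4 into 2 parts exist). Let N = A − (-1)·I. Computing rank(N^1) = 2, rank(N^2) = 1, rank(N^3) = 0; the number of blocks of size ≥ j is rank(N^{j−1}) − rank(N^j), giving [2, 1, 1]. So we have 1 block(s) of size 3, 1 block(s) of size 1 → block sizes [3, 1]

Assembling the blocks gives a Jordan form
J =
  [-1,  1,  0,  0]
  [ 0, -1,  1,  0]
  [ 0,  0, -1,  0]
  [ 0,  0,  0, -1]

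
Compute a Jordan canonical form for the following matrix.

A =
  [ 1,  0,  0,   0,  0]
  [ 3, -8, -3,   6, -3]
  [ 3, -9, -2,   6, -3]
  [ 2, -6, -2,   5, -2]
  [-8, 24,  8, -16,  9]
J_2(1) ⊕ J_1(1) ⊕ J_1(1) ⊕ J_1(1)

The characteristic polynomial is
  det(x·I − A) = x^5 - 5*x^4 + 10*x^3 - 10*x^2 + 5*x - 1 = (x - 1)^5

Eigenvalues and multiplicities (the geometric multiplicity of λ is n − rank(A − λI), which equals the number of Jordan blocks for λ):
  λ = 1: algebraic multiplicity = 5, geometric multiplicity = 4

Determining the block sizes for each eigenvalue:
  λ = 1: 4 blocks summing to 5 forces exactly one block of size 2 and the rest size 1 → block sizes [2, 1, 1, 1]

Assembling the blocks gives a Jordan form
J =
  [1, 1, 0, 0, 0]
  [0, 1, 0, 0, 0]
  [0, 0, 1, 0, 0]
  [0, 0, 0, 1, 0]
  [0, 0, 0, 0, 1]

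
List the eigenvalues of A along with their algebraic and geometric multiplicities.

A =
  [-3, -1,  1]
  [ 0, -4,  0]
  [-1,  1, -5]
λ = -4: alg = 3, geom = 2

Step 1 — factor the characteristic polynomial to read off the algebraic multiplicities:
  χ_A(x) = (x + 4)^3

Step 2 — compute geometric multiplicities via the rank-nullity identity g(λ) = n − rank(A − λI):
  rank(A − (-4)·I) = 1, so dim ker(A − (-4)·I) = n − 1 = 2

Summary:
  λ = -4: algebraic multiplicity = 3, geometric multiplicity = 2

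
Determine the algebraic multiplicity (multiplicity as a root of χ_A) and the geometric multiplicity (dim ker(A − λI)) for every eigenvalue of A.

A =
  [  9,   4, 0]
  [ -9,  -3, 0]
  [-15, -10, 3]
λ = 3: alg = 3, geom = 2

Step 1 — factor the characteristic polynomial to read off the algebraic multiplicities:
  χ_A(x) = (x - 3)^3

Step 2 — compute geometric multiplicities via the rank-nullity identity g(λ) = n − rank(A − λI):
  rank(A − (3)·I) = 1, so dim ker(A − (3)·I) = n − 1 = 2

Summary:
  λ = 3: algebraic multiplicity = 3, geometric multiplicity = 2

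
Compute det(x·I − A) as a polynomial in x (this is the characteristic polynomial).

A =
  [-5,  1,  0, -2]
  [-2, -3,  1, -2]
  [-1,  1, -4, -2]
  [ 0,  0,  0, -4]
x^4 + 16*x^3 + 96*x^2 + 256*x + 256

Expanding det(x·I − A) (e.g. by cofactor expansion or by noting that A is similar to its Jordan form J, which has the same characteristic polynomial as A) gives
  χ_A(x) = x^4 + 16*x^3 + 96*x^2 + 256*x + 256
which factors as (x + 4)^4. The eigenvalues (with algebraic multiplicities) are λ = -4 with multiplicity 4.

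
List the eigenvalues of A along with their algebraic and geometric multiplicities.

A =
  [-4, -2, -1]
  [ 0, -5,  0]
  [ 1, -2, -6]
λ = -5: alg = 3, geom = 2

Step 1 — factor the characteristic polynomial to read off the algebraic multiplicities:
  χ_A(x) = (x + 5)^3

Step 2 — compute geometric multiplicities via the rank-nullity identity g(λ) = n − rank(A − λI):
  rank(A − (-5)·I) = 1, so dim ker(A − (-5)·I) = n − 1 = 2

Summary:
  λ = -5: algebraic multiplicity = 3, geometric multiplicity = 2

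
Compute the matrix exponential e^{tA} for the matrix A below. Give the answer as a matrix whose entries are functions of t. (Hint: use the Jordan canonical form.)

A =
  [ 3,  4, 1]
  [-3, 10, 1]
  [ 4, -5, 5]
e^{tA} =
  [t^2*exp(6*t)/2 - 3*t*exp(6*t) + exp(6*t), -t^2*exp(6*t)/2 + 4*t*exp(6*t), t*exp(6*t)]
  [t^2*exp(6*t)/2 - 3*t*exp(6*t), -t^2*exp(6*t)/2 + 4*t*exp(6*t) + exp(6*t), t*exp(6*t)]
  [-t^2*exp(6*t)/2 + 4*t*exp(6*t), t^2*exp(6*t)/2 - 5*t*exp(6*t), -t*exp(6*t) + exp(6*t)]

Strategy: write A = P · J · P⁻¹ where J is a Jordan canonical form, so e^{tA} = P · e^{tJ} · P⁻¹, and e^{tJ} can be computed block-by-block.

A has Jordan form
J =
  [6, 1, 0]
  [0, 6, 1]
  [0, 0, 6]
(up to reordering of blocks).

Per-block formulas:
  For a 3×3 Jordan block J_3(6): exp(t · J_3(6)) = e^(6t)·(I + t·N + (t^2/2)·N^2), where N is the 3×3 nilpotent shift.

After assembling e^{tJ} and conjugating by P, we get:

e^{tA} =
  [t^2*exp(6*t)/2 - 3*t*exp(6*t) + exp(6*t), -t^2*exp(6*t)/2 + 4*t*exp(6*t), t*exp(6*t)]
  [t^2*exp(6*t)/2 - 3*t*exp(6*t), -t^2*exp(6*t)/2 + 4*t*exp(6*t) + exp(6*t), t*exp(6*t)]
  [-t^2*exp(6*t)/2 + 4*t*exp(6*t), t^2*exp(6*t)/2 - 5*t*exp(6*t), -t*exp(6*t) + exp(6*t)]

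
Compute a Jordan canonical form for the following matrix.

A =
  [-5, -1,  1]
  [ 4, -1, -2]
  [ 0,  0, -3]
J_2(-3) ⊕ J_1(-3)

The characteristic polynomial is
  det(x·I − A) = x^3 + 9*x^2 + 27*x + 27 = (x + 3)^3

Eigenvalues and multiplicities (the geometric multiplicity of λ is n − rank(A − λI), which equals the number of Jordan blocks for λ):
  λ = -3: algebraic multiplicity = 3, geometric multiplicity = 2

Determining the block sizes for each eigenvalue:
  λ = -3: 2 blocks summing to 3 forces exactly one block of size 2 and the rest size 1 → block sizes [2, 1]

Assembling the blocks gives a Jordan form
J =
  [-3,  1,  0]
  [ 0, -3,  0]
  [ 0,  0, -3]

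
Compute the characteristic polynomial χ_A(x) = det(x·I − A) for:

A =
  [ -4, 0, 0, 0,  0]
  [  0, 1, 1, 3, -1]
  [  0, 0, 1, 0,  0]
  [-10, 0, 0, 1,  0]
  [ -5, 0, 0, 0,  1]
x^5 - 10*x^3 + 20*x^2 - 15*x + 4

Expanding det(x·I − A) (e.g. by cofactor expansion or by noting that A is similar to its Jordan form J, which has the same characteristic polynomial as A) gives
  χ_A(x) = x^5 - 10*x^3 + 20*x^2 - 15*x + 4
which factors as (x - 1)^4*(x + 4). The eigenvalues (with algebraic multiplicities) are λ = -4 with multiplicity 1, λ = 1 with multiplicity 4.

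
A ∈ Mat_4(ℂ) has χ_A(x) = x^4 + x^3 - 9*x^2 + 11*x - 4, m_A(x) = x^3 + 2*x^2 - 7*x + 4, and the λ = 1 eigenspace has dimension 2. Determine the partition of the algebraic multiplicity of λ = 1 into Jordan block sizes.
Block sizes for λ = 1: [2, 1]

Step 1 — from the characteristic polynomial, algebraic multiplicity of λ = 1 is 3. From dim ker(A − (1)·I) = 2, there are exactly 2 Jordan blocks for λ = 1.
Step 2 — from the minimal polynomial, the factor (x − 1)^2 tells us the largest block for λ = 1 has size 2.
Step 3 — with total size 3, 2 blocks, and largest block 2, the block sizes (in nonincreasing order) are [2, 1].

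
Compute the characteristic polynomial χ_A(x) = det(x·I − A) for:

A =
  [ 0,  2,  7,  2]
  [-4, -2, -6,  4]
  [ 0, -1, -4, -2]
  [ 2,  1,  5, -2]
x^4 + 8*x^3 + 24*x^2 + 32*x + 16

Expanding det(x·I − A) (e.g. by cofactor expansion or by noting that A is similar to its Jordan form J, which has the same characteristic polynomial as A) gives
  χ_A(x) = x^4 + 8*x^3 + 24*x^2 + 32*x + 16
which factors as (x + 2)^4. The eigenvalues (with algebraic multiplicities) are λ = -2 with multiplicity 4.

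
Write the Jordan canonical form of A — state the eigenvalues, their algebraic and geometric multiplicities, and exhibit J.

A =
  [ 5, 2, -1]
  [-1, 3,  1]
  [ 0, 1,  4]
J_3(4)

The characteristic polynomial is
  det(x·I − A) = x^3 - 12*x^2 + 48*x - 64 = (x - 4)^3

Eigenvalues and multiplicities (the geometric multiplicity of λ is n − rank(A − λI), which equals the number of Jordan blocks for λ):
  λ = 4: algebraic multiplicity = 3, geometric multiplicity = 1

Determining the block sizes for each eigenvalue:
  λ = 4: one block (gm = 1), so the single block has size am = 3 → block sizes [3]

Assembling the blocks gives a Jordan form
J =
  [4, 1, 0]
  [0, 4, 1]
  [0, 0, 4]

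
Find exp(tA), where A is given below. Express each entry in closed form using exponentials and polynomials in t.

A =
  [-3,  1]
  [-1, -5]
e^{tA} =
  [t*exp(-4*t) + exp(-4*t), t*exp(-4*t)]
  [-t*exp(-4*t), -t*exp(-4*t) + exp(-4*t)]

Strategy: write A = P · J · P⁻¹ where J is a Jordan canonical form, so e^{tA} = P · e^{tJ} · P⁻¹, and e^{tJ} can be computed block-by-block.

A has Jordan form
J =
  [-4,  1]
  [ 0, -4]
(up to reordering of blocks).

Per-block formulas:
  For a 2×2 Jordan block J_2(-4): exp(t · J_2(-4)) = e^(-4t)·(I + t·N), where N is the 2×2 nilpotent shift.

After assembling e^{tJ} and conjugating by P, we get:

e^{tA} =
  [t*exp(-4*t) + exp(-4*t), t*exp(-4*t)]
  [-t*exp(-4*t), -t*exp(-4*t) + exp(-4*t)]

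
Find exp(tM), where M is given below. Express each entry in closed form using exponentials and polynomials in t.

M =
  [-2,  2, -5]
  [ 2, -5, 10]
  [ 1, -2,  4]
e^{tM} =
  [-t*exp(-t) + exp(-t), 2*t*exp(-t), -5*t*exp(-t)]
  [2*t*exp(-t), -4*t*exp(-t) + exp(-t), 10*t*exp(-t)]
  [t*exp(-t), -2*t*exp(-t), 5*t*exp(-t) + exp(-t)]

Strategy: write M = P · J · P⁻¹ where J is a Jordan canonical form, so e^{tM} = P · e^{tJ} · P⁻¹, and e^{tJ} can be computed block-by-block.

M has Jordan form
J =
  [-1,  1,  0]
  [ 0, -1,  0]
  [ 0,  0, -1]
(up to reordering of blocks).

Per-block formulas:
  For a 1×1 block at λ = -1: exp(t · [-1]) = [e^(-1t)].
  For a 2×2 Jordan block J_2(-1): exp(t · J_2(-1)) = e^(-1t)·(I + t·N), where N is the 2×2 nilpotent shift.

After assembling e^{tJ} and conjugating by P, we get:

e^{tM} =
  [-t*exp(-t) + exp(-t), 2*t*exp(-t), -5*t*exp(-t)]
  [2*t*exp(-t), -4*t*exp(-t) + exp(-t), 10*t*exp(-t)]
  [t*exp(-t), -2*t*exp(-t), 5*t*exp(-t) + exp(-t)]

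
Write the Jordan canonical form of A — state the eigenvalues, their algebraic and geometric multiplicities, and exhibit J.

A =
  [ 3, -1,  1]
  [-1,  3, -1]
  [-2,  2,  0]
J_2(2) ⊕ J_1(2)

The characteristic polynomial is
  det(x·I − A) = x^3 - 6*x^2 + 12*x - 8 = (x - 2)^3

Eigenvalues and multiplicities (the geometric multiplicity of λ is n − rank(A − λI), which equals the number of Jordan blocks for λ):
  λ = 2: algebraic multiplicity = 3, geometric multiplicity = 2

Determining the block sizes for each eigenvalue:
  λ = 2: 2 blocks summing to 3 forces exactly one block of size 2 and the rest size 1 → block sizes [2, 1]

Assembling the blocks gives a Jordan form
J =
  [2, 1, 0]
  [0, 2, 0]
  [0, 0, 2]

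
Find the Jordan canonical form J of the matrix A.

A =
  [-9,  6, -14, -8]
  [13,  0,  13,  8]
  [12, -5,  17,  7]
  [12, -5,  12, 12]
J_3(5) ⊕ J_1(5)

The characteristic polynomial is
  det(x·I − A) = x^4 - 20*x^3 + 150*x^2 - 500*x + 625 = (x - 5)^4

Eigenvalues and multiplicities (the geometric multiplicity of λ is n − rank(A − λI), which equals the number of Jordan blocks for λ):
  λ = 5: algebraic multiplicity = 4, geometric multiplicity = 2

Determining the block sizes for each eigenvalue:
  λ = 5: with am = 4 and gm = 2, the partition is not yet determined (e.g. several partitions of 4 into 2 parts exist). Let N = A − (5)·I. Computing rank(N^1) = 2, rank(N^2) = 1, rank(N^3) = 0; the number of blocks of size ≥ j is rank(N^{j−1}) − rank(N^j), giving [2, 1, 1]. So we have 1 block(s) of size 3, 1 block(s) of size 1 → block sizes [3, 1]

Assembling the blocks gives a Jordan form
J =
  [5, 1, 0, 0]
  [0, 5, 1, 0]
  [0, 0, 5, 0]
  [0, 0, 0, 5]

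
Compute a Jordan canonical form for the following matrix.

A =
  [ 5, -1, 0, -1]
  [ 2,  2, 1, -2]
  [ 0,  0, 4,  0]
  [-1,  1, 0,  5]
J_3(4) ⊕ J_1(4)

The characteristic polynomial is
  det(x·I − A) = x^4 - 16*x^3 + 96*x^2 - 256*x + 256 = (x - 4)^4

Eigenvalues and multiplicities (the geometric multiplicity of λ is n − rank(A − λI), which equals the number of Jordan blocks for λ):
  λ = 4: algebraic multiplicity = 4, geometric multiplicity = 2

Determining the block sizes for each eigenvalue:
  λ = 4: with am = 4 and gm = 2, the partition is not yet determined (e.g. several partitions of 4 into 2 parts exist). Let N = A − (4)·I. Computing rank(N^1) = 2, rank(N^2) = 1, rank(N^3) = 0; the number of blocks of size ≥ j is rank(N^{j−1}) − rank(N^j), giving [2, 1, 1]. So we have 1 block(s) of size 3, 1 block(s) of size 1 → block sizes [3, 1]

Assembling the blocks gives a Jordan form
J =
  [4, 1, 0, 0]
  [0, 4, 1, 0]
  [0, 0, 4, 0]
  [0, 0, 0, 4]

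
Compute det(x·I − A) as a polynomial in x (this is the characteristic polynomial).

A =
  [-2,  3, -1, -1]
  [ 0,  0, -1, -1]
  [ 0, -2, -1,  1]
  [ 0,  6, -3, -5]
x^4 + 8*x^3 + 24*x^2 + 32*x + 16

Expanding det(x·I − A) (e.g. by cofactor expansion or by noting that A is similar to its Jordan form J, which has the same characteristic polynomial as A) gives
  χ_A(x) = x^4 + 8*x^3 + 24*x^2 + 32*x + 16
which factors as (x + 2)^4. The eigenvalues (with algebraic multiplicities) are λ = -2 with multiplicity 4.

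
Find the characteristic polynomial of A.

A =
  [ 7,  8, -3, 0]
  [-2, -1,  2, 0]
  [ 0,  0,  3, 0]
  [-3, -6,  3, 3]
x^4 - 12*x^3 + 54*x^2 - 108*x + 81

Expanding det(x·I − A) (e.g. by cofactor expansion or by noting that A is similar to its Jordan form J, which has the same characteristic polynomial as A) gives
  χ_A(x) = x^4 - 12*x^3 + 54*x^2 - 108*x + 81
which factors as (x - 3)^4. The eigenvalues (with algebraic multiplicities) are λ = 3 with multiplicity 4.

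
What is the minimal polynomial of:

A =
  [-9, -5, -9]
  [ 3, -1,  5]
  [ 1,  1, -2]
x^3 + 12*x^2 + 48*x + 64

The characteristic polynomial is χ_A(x) = (x + 4)^3, so the eigenvalues are known. The minimal polynomial is
  m_A(x) = Π_λ (x − λ)^{k_λ}
where k_λ is the size of the *largest* Jordan block for λ (equivalently, the smallest k with (A − λI)^k v = 0 for every generalised eigenvector v of λ).

  λ = -4: largest Jordan block has size 3, contributing (x + 4)^3

So m_A(x) = (x + 4)^3 = x^3 + 12*x^2 + 48*x + 64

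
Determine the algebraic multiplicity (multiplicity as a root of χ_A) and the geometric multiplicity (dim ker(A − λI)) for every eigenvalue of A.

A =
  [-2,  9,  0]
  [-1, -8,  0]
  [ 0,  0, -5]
λ = -5: alg = 3, geom = 2

Step 1 — factor the characteristic polynomial to read off the algebraic multiplicities:
  χ_A(x) = (x + 5)^3

Step 2 — compute geometric multiplicities via the rank-nullity identity g(λ) = n − rank(A − λI):
  rank(A − (-5)·I) = 1, so dim ker(A − (-5)·I) = n − 1 = 2

Summary:
  λ = -5: algebraic multiplicity = 3, geometric multiplicity = 2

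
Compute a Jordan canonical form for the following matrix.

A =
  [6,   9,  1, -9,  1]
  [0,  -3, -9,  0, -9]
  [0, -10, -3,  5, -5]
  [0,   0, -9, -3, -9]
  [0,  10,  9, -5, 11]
J_1(-3) ⊕ J_1(-3) ⊕ J_1(2) ⊕ J_2(6)

The characteristic polynomial is
  det(x·I − A) = x^5 - 8*x^4 - 15*x^3 + 162*x^2 + 108*x - 648 = (x - 6)^2*(x - 2)*(x + 3)^2

Eigenvalues and multiplicities (the geometric multiplicity of λ is n − rank(A − λI), which equals the number of Jordan blocks for λ):
  λ = -3: algebraic multiplicity = 2, geometric multiplicity = 2
  λ = 2: algebraic multiplicity = 1, geometric multiplicity = 1
  λ = 6: algebraic multiplicity = 2, geometric multiplicity = 1

Determining the block sizes for each eigenvalue:
  λ = -3: gm = am = 2, so every block has size 1 → block sizes [1, 1]
  λ = 2: one block (gm = 1), so the single block has size am = 1 → block sizes [1]
  λ = 6: one block (gm = 1), so the single block has size am = 2 → block sizes [2]

Assembling the blocks gives a Jordan form
J =
  [-3,  0, 0, 0, 0]
  [ 0, -3, 0, 0, 0]
  [ 0,  0, 2, 0, 0]
  [ 0,  0, 0, 6, 1]
  [ 0,  0, 0, 0, 6]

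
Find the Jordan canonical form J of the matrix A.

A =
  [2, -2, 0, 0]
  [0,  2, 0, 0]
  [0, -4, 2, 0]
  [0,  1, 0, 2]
J_2(2) ⊕ J_1(2) ⊕ J_1(2)

The characteristic polynomial is
  det(x·I − A) = x^4 - 8*x^3 + 24*x^2 - 32*x + 16 = (x - 2)^4

Eigenvalues and multiplicities (the geometric multiplicity of λ is n − rank(A − λI), which equals the number of Jordan blocks for λ):
  λ = 2: algebraic multiplicity = 4, geometric multiplicity = 3

Determining the block sizes for each eigenvalue:
  λ = 2: 3 blocks summing to 4 forces exactly one block of size 2 and the rest size 1 → block sizes [2, 1, 1]

Assembling the blocks gives a Jordan form
J =
  [2, 1, 0, 0]
  [0, 2, 0, 0]
  [0, 0, 2, 0]
  [0, 0, 0, 2]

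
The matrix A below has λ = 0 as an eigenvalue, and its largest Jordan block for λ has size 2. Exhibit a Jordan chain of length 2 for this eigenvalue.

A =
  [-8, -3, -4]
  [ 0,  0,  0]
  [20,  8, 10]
A Jordan chain for λ = 0 of length 2:
v_1 = (-2, 0, 4)ᵀ
v_2 = (1, -2, 0)ᵀ

Let N = A − (0)·I. We want v_2 with N^2 v_2 = 0 but N^1 v_2 ≠ 0; then v_{j-1} := N · v_j for j = 2, …, 2.

Pick v_2 = (1, -2, 0)ᵀ.
Then v_1 = N · v_2 = (-2, 0, 4)ᵀ.

Sanity check: (A − (0)·I) v_1 = (0, 0, 0)ᵀ = 0. ✓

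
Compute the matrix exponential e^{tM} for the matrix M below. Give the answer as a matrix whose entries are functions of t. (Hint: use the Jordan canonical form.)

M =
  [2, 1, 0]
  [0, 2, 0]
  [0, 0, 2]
e^{tM} =
  [exp(2*t), t*exp(2*t), 0]
  [0, exp(2*t), 0]
  [0, 0, exp(2*t)]

Strategy: write M = P · J · P⁻¹ where J is a Jordan canonical form, so e^{tM} = P · e^{tJ} · P⁻¹, and e^{tJ} can be computed block-by-block.

M has Jordan form
J =
  [2, 1, 0]
  [0, 2, 0]
  [0, 0, 2]
(up to reordering of blocks).

Per-block formulas:
  For a 2×2 Jordan block J_2(2): exp(t · J_2(2)) = e^(2t)·(I + t·N), where N is the 2×2 nilpotent shift.
  For a 1×1 block at λ = 2: exp(t · [2]) = [e^(2t)].

After assembling e^{tJ} and conjugating by P, we get:

e^{tM} =
  [exp(2*t), t*exp(2*t), 0]
  [0, exp(2*t), 0]
  [0, 0, exp(2*t)]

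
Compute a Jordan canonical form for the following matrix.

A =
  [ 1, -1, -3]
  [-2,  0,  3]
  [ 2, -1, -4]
J_2(-1) ⊕ J_1(-1)

The characteristic polynomial is
  det(x·I − A) = x^3 + 3*x^2 + 3*x + 1 = (x + 1)^3

Eigenvalues and multiplicities (the geometric multiplicity of λ is n − rank(A − λI), which equals the number of Jordan blocks for λ):
  λ = -1: algebraic multiplicity = 3, geometric multiplicity = 2

Determining the block sizes for each eigenvalue:
  λ = -1: 2 blocks summing to 3 forces exactly one block of size 2 and the rest size 1 → block sizes [2, 1]

Assembling the blocks gives a Jordan form
J =
  [-1,  1,  0]
  [ 0, -1,  0]
  [ 0,  0, -1]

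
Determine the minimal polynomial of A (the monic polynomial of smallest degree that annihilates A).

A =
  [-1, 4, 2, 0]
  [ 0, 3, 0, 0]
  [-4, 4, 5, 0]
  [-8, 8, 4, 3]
x^2 - 4*x + 3

The characteristic polynomial is χ_A(x) = (x - 3)^3*(x - 1), so the eigenvalues are known. The minimal polynomial is
  m_A(x) = Π_λ (x − λ)^{k_λ}
where k_λ is the size of the *largest* Jordan block for λ (equivalently, the smallest k with (A − λI)^k v = 0 for every generalised eigenvector v of λ).

  λ = 1: largest Jordan block has size 1, contributing (x − 1)
  λ = 3: largest Jordan block has size 1, contributing (x − 3)

So m_A(x) = (x - 3)*(x - 1) = x^2 - 4*x + 3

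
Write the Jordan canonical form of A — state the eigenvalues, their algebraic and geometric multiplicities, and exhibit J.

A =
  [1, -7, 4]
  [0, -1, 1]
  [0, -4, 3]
J_3(1)

The characteristic polynomial is
  det(x·I − A) = x^3 - 3*x^2 + 3*x - 1 = (x - 1)^3

Eigenvalues and multiplicities (the geometric multiplicity of λ is n − rank(A − λI), which equals the number of Jordan blocks for λ):
  λ = 1: algebraic multiplicity = 3, geometric multiplicity = 1

Determining the block sizes for each eigenvalue:
  λ = 1: one block (gm = 1), so the single block has size am = 3 → block sizes [3]

Assembling the blocks gives a Jordan form
J =
  [1, 1, 0]
  [0, 1, 1]
  [0, 0, 1]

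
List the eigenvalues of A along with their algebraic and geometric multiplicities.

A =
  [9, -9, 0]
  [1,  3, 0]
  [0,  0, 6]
λ = 6: alg = 3, geom = 2

Step 1 — factor the characteristic polynomial to read off the algebraic multiplicities:
  χ_A(x) = (x - 6)^3

Step 2 — compute geometric multiplicities via the rank-nullity identity g(λ) = n − rank(A − λI):
  rank(A − (6)·I) = 1, so dim ker(A − (6)·I) = n − 1 = 2

Summary:
  λ = 6: algebraic multiplicity = 3, geometric multiplicity = 2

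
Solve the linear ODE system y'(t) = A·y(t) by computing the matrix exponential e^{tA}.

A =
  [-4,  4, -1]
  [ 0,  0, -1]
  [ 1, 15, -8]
e^{tA} =
  [-t^2*exp(-4*t)/2 + exp(-4*t), t^2*exp(-4*t)/2 + 4*t*exp(-4*t), -t*exp(-4*t)]
  [-t^2*exp(-4*t)/2, t^2*exp(-4*t)/2 + 4*t*exp(-4*t) + exp(-4*t), -t*exp(-4*t)]
  [-2*t^2*exp(-4*t) + t*exp(-4*t), 2*t^2*exp(-4*t) + 15*t*exp(-4*t), -4*t*exp(-4*t) + exp(-4*t)]

Strategy: write A = P · J · P⁻¹ where J is a Jordan canonical form, so e^{tA} = P · e^{tJ} · P⁻¹, and e^{tJ} can be computed block-by-block.

A has Jordan form
J =
  [-4,  1,  0]
  [ 0, -4,  1]
  [ 0,  0, -4]
(up to reordering of blocks).

Per-block formulas:
  For a 3×3 Jordan block J_3(-4): exp(t · J_3(-4)) = e^(-4t)·(I + t·N + (t^2/2)·N^2), where N is the 3×3 nilpotent shift.

After assembling e^{tJ} and conjugating by P, we get:

e^{tA} =
  [-t^2*exp(-4*t)/2 + exp(-4*t), t^2*exp(-4*t)/2 + 4*t*exp(-4*t), -t*exp(-4*t)]
  [-t^2*exp(-4*t)/2, t^2*exp(-4*t)/2 + 4*t*exp(-4*t) + exp(-4*t), -t*exp(-4*t)]
  [-2*t^2*exp(-4*t) + t*exp(-4*t), 2*t^2*exp(-4*t) + 15*t*exp(-4*t), -4*t*exp(-4*t) + exp(-4*t)]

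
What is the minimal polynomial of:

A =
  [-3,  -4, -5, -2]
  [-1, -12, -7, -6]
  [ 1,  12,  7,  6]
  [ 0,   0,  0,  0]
x^3 + 8*x^2 + 16*x

The characteristic polynomial is χ_A(x) = x^2*(x + 4)^2, so the eigenvalues are known. The minimal polynomial is
  m_A(x) = Π_λ (x − λ)^{k_λ}
where k_λ is the size of the *largest* Jordan block for λ (equivalently, the smallest k with (A − λI)^k v = 0 for every generalised eigenvector v of λ).

  λ = -4: largest Jordan block has size 2, contributing (x + 4)^2
  λ = 0: largest Jordan block has size 1, contributing (x − 0)

So m_A(x) = x*(x + 4)^2 = x^3 + 8*x^2 + 16*x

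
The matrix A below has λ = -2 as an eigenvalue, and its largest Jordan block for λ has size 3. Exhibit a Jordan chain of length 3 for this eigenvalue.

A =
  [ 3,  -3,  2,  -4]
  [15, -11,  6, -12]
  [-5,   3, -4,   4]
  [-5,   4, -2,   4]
A Jordan chain for λ = -2 of length 3:
v_1 = (-10, -30, 10, 15)ᵀ
v_2 = (5, 15, -5, -5)ᵀ
v_3 = (1, 0, 0, 0)ᵀ

Let N = A − (-2)·I. We want v_3 with N^3 v_3 = 0 but N^2 v_3 ≠ 0; then v_{j-1} := N · v_j for j = 3, …, 2.

Pick v_3 = (1, 0, 0, 0)ᵀ.
Then v_2 = N · v_3 = (5, 15, -5, -5)ᵀ.
Then v_1 = N · v_2 = (-10, -30, 10, 15)ᵀ.

Sanity check: (A − (-2)·I) v_1 = (0, 0, 0, 0)ᵀ = 0. ✓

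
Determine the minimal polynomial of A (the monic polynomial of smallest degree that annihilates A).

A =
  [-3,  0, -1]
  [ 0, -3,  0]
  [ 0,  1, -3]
x^3 + 9*x^2 + 27*x + 27

The characteristic polynomial is χ_A(x) = (x + 3)^3, so the eigenvalues are known. The minimal polynomial is
  m_A(x) = Π_λ (x − λ)^{k_λ}
where k_λ is the size of the *largest* Jordan block for λ (equivalently, the smallest k with (A − λI)^k v = 0 for every generalised eigenvector v of λ).

  λ = -3: largest Jordan block has size 3, contributing (x + 3)^3

So m_A(x) = (x + 3)^3 = x^3 + 9*x^2 + 27*x + 27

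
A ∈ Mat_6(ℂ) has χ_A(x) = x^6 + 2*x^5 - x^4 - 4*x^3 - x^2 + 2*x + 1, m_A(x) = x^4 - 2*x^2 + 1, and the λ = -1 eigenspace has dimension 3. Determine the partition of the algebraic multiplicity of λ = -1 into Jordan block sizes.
Block sizes for λ = -1: [2, 1, 1]

Step 1 — from the characteristic polynomial, algebraic multiplicity of λ = -1 is 4. From dim ker(A − (-1)·I) = 3, there are exactly 3 Jordan blocks for λ = -1.
Step 2 — from the minimal polynomial, the factor (x + 1)^2 tells us the largest block for λ = -1 has size 2.
Step 3 — with total size 4, 3 blocks, and largest block 2, the block sizes (in nonincreasing order) are [2, 1, 1].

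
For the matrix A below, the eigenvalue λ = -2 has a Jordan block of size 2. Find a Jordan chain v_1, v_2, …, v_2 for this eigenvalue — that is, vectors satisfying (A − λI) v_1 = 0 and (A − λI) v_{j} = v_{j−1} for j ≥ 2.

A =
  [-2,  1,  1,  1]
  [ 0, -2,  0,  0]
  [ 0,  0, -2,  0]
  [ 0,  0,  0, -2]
A Jordan chain for λ = -2 of length 2:
v_1 = (1, 0, 0, 0)ᵀ
v_2 = (0, 1, 0, 0)ᵀ

Let N = A − (-2)·I. We want v_2 with N^2 v_2 = 0 but N^1 v_2 ≠ 0; then v_{j-1} := N · v_j for j = 2, …, 2.

Pick v_2 = (0, 1, 0, 0)ᵀ.
Then v_1 = N · v_2 = (1, 0, 0, 0)ᵀ.

Sanity check: (A − (-2)·I) v_1 = (0, 0, 0, 0)ᵀ = 0. ✓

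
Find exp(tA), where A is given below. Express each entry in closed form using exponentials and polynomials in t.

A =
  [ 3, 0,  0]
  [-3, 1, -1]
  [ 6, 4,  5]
e^{tA} =
  [exp(3*t), 0, 0]
  [-3*t*exp(3*t), -2*t*exp(3*t) + exp(3*t), -t*exp(3*t)]
  [6*t*exp(3*t), 4*t*exp(3*t), 2*t*exp(3*t) + exp(3*t)]

Strategy: write A = P · J · P⁻¹ where J is a Jordan canonical form, so e^{tA} = P · e^{tJ} · P⁻¹, and e^{tJ} can be computed block-by-block.

A has Jordan form
J =
  [3, 1, 0]
  [0, 3, 0]
  [0, 0, 3]
(up to reordering of blocks).

Per-block formulas:
  For a 1×1 block at λ = 3: exp(t · [3]) = [e^(3t)].
  For a 2×2 Jordan block J_2(3): exp(t · J_2(3)) = e^(3t)·(I + t·N), where N is the 2×2 nilpotent shift.

After assembling e^{tJ} and conjugating by P, we get:

e^{tA} =
  [exp(3*t), 0, 0]
  [-3*t*exp(3*t), -2*t*exp(3*t) + exp(3*t), -t*exp(3*t)]
  [6*t*exp(3*t), 4*t*exp(3*t), 2*t*exp(3*t) + exp(3*t)]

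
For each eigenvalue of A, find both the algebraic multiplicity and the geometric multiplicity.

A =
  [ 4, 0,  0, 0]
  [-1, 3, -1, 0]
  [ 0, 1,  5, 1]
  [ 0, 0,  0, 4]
λ = 4: alg = 4, geom = 2

Step 1 — factor the characteristic polynomial to read off the algebraic multiplicities:
  χ_A(x) = (x - 4)^4

Step 2 — compute geometric multiplicities via the rank-nullity identity g(λ) = n − rank(A − λI):
  rank(A − (4)·I) = 2, so dim ker(A − (4)·I) = n − 2 = 2

Summary:
  λ = 4: algebraic multiplicity = 4, geometric multiplicity = 2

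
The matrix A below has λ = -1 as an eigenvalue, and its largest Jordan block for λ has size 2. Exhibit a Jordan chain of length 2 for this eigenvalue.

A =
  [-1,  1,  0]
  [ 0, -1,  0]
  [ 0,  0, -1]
A Jordan chain for λ = -1 of length 2:
v_1 = (1, 0, 0)ᵀ
v_2 = (0, 1, 0)ᵀ

Let N = A − (-1)·I. We want v_2 with N^2 v_2 = 0 but N^1 v_2 ≠ 0; then v_{j-1} := N · v_j for j = 2, …, 2.

Pick v_2 = (0, 1, 0)ᵀ.
Then v_1 = N · v_2 = (1, 0, 0)ᵀ.

Sanity check: (A − (-1)·I) v_1 = (0, 0, 0)ᵀ = 0. ✓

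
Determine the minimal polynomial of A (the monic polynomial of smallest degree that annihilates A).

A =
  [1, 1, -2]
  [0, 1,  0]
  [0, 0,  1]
x^2 - 2*x + 1

The characteristic polynomial is χ_A(x) = (x - 1)^3, so the eigenvalues are known. The minimal polynomial is
  m_A(x) = Π_λ (x − λ)^{k_λ}
where k_λ is the size of the *largest* Jordan block for λ (equivalently, the smallest k with (A − λI)^k v = 0 for every generalised eigenvector v of λ).

  λ = 1: largest Jordan block has size 2, contributing (x − 1)^2

So m_A(x) = (x - 1)^2 = x^2 - 2*x + 1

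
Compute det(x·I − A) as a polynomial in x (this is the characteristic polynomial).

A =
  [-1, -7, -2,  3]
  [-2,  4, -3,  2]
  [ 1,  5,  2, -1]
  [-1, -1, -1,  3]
x^4 - 8*x^3 + 24*x^2 - 32*x + 16

Expanding det(x·I − A) (e.g. by cofactor expansion or by noting that A is similar to its Jordan form J, which has the same characteristic polynomial as A) gives
  χ_A(x) = x^4 - 8*x^3 + 24*x^2 - 32*x + 16
which factors as (x - 2)^4. The eigenvalues (with algebraic multiplicities) are λ = 2 with multiplicity 4.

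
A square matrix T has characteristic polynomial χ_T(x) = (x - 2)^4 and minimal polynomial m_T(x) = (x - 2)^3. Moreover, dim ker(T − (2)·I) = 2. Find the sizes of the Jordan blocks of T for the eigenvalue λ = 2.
Block sizes for λ = 2: [3, 1]

Step 1 — from the characteristic polynomial, algebraic multiplicity of λ = 2 is 4. From dim ker(T − (2)·I) = 2, there are exactly 2 Jordan blocks for λ = 2.
Step 2 — from the minimal polynomial, the factor (x − 2)^3 tells us the largest block for λ = 2 has size 3.
Step 3 — with total size 4, 2 blocks, and largest block 3, the block sizes (in nonincreasing order) are [3, 1].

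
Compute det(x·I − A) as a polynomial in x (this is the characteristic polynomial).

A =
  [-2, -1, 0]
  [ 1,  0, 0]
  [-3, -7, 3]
x^3 - x^2 - 5*x - 3

Expanding det(x·I − A) (e.g. by cofactor expansion or by noting that A is similar to its Jordan form J, which has the same characteristic polynomial as A) gives
  χ_A(x) = x^3 - x^2 - 5*x - 3
which factors as (x - 3)*(x + 1)^2. The eigenvalues (with algebraic multiplicities) are λ = -1 with multiplicity 2, λ = 3 with multiplicity 1.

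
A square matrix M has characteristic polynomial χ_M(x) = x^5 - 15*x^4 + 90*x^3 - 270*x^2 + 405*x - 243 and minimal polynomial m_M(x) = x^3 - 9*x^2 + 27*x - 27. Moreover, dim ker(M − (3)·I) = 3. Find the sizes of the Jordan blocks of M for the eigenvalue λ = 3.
Block sizes for λ = 3: [3, 1, 1]

Step 1 — from the characteristic polynomial, algebraic multiplicity of λ = 3 is 5. From dim ker(M − (3)·I) = 3, there are exactly 3 Jordan blocks for λ = 3.
Step 2 — from the minimal polynomial, the factor (x − 3)^3 tells us the largest block for λ = 3 has size 3.
Step 3 — with total size 5, 3 blocks, and largest block 3, the block sizes (in nonincreasing order) are [3, 1, 1].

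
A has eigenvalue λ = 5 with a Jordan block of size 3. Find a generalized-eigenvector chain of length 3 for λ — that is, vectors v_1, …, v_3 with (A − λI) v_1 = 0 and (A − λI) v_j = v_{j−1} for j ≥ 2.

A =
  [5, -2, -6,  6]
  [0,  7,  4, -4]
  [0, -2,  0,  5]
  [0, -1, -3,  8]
A Jordan chain for λ = 5 of length 3:
v_1 = (2, 0, 1, 1)ᵀ
v_2 = (-2, 2, -2, -1)ᵀ
v_3 = (0, 1, 0, 0)ᵀ

Let N = A − (5)·I. We want v_3 with N^3 v_3 = 0 but N^2 v_3 ≠ 0; then v_{j-1} := N · v_j for j = 3, …, 2.

Pick v_3 = (0, 1, 0, 0)ᵀ.
Then v_2 = N · v_3 = (-2, 2, -2, -1)ᵀ.
Then v_1 = N · v_2 = (2, 0, 1, 1)ᵀ.

Sanity check: (A − (5)·I) v_1 = (0, 0, 0, 0)ᵀ = 0. ✓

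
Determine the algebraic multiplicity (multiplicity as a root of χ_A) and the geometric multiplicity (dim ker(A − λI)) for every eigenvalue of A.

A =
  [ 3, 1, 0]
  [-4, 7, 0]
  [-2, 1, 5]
λ = 5: alg = 3, geom = 2

Step 1 — factor the characteristic polynomial to read off the algebraic multiplicities:
  χ_A(x) = (x - 5)^3

Step 2 — compute geometric multiplicities via the rank-nullity identity g(λ) = n − rank(A − λI):
  rank(A − (5)·I) = 1, so dim ker(A − (5)·I) = n − 1 = 2

Summary:
  λ = 5: algebraic multiplicity = 3, geometric multiplicity = 2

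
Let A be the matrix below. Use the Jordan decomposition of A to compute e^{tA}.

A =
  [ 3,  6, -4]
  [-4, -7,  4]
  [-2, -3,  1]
e^{tA} =
  [4*t*exp(-t) + exp(-t), 6*t*exp(-t), -4*t*exp(-t)]
  [-4*t*exp(-t), -6*t*exp(-t) + exp(-t), 4*t*exp(-t)]
  [-2*t*exp(-t), -3*t*exp(-t), 2*t*exp(-t) + exp(-t)]

Strategy: write A = P · J · P⁻¹ where J is a Jordan canonical form, so e^{tA} = P · e^{tJ} · P⁻¹, and e^{tJ} can be computed block-by-block.

A has Jordan form
J =
  [-1,  1,  0]
  [ 0, -1,  0]
  [ 0,  0, -1]
(up to reordering of blocks).

Per-block formulas:
  For a 1×1 block at λ = -1: exp(t · [-1]) = [e^(-1t)].
  For a 2×2 Jordan block J_2(-1): exp(t · J_2(-1)) = e^(-1t)·(I + t·N), where N is the 2×2 nilpotent shift.

After assembling e^{tJ} and conjugating by P, we get:

e^{tA} =
  [4*t*exp(-t) + exp(-t), 6*t*exp(-t), -4*t*exp(-t)]
  [-4*t*exp(-t), -6*t*exp(-t) + exp(-t), 4*t*exp(-t)]
  [-2*t*exp(-t), -3*t*exp(-t), 2*t*exp(-t) + exp(-t)]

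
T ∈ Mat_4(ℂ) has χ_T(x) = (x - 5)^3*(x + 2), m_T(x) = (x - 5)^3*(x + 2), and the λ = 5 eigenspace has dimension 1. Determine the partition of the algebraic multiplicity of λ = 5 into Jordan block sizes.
Block sizes for λ = 5: [3]

Step 1 — from the characteristic polynomial, algebraic multiplicity of λ = 5 is 3. From dim ker(T − (5)·I) = 1, there are exactly 1 Jordan blocks for λ = 5.
Step 2 — from the minimal polynomial, the factor (x − 5)^3 tells us the largest block for λ = 5 has size 3.
Step 3 — with total size 3, 1 blocks, and largest block 3, the block sizes (in nonincreasing order) are [3].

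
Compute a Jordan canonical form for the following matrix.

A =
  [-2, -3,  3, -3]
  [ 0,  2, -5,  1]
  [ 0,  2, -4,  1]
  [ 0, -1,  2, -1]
J_1(-2) ⊕ J_3(-1)

The characteristic polynomial is
  det(x·I − A) = x^4 + 5*x^3 + 9*x^2 + 7*x + 2 = (x + 1)^3*(x + 2)

Eigenvalues and multiplicities (the geometric multiplicity of λ is n − rank(A − λI), which equals the number of Jordan blocks for λ):
  λ = -2: algebraic multiplicity = 1, geometric multiplicity = 1
  λ = -1: algebraic multiplicity = 3, geometric multiplicity = 1

Determining the block sizes for each eigenvalue:
  λ = -2: one block (gm = 1), so the single block has size am = 1 → block sizes [1]
  λ = -1: one block (gm = 1), so the single block has size am = 3 → block sizes [3]

Assembling the blocks gives a Jordan form
J =
  [-2,  0,  0,  0]
  [ 0, -1,  1,  0]
  [ 0,  0, -1,  1]
  [ 0,  0,  0, -1]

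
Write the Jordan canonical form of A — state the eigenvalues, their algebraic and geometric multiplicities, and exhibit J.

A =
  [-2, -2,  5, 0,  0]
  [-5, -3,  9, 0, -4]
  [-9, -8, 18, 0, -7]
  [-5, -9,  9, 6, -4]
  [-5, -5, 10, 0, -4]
J_3(1) ⊕ J_1(6) ⊕ J_1(6)

The characteristic polynomial is
  det(x·I − A) = x^5 - 15*x^4 + 75*x^3 - 145*x^2 + 120*x - 36 = (x - 6)^2*(x - 1)^3

Eigenvalues and multiplicities (the geometric multiplicity of λ is n − rank(A − λI), which equals the number of Jordan blocks for λ):
  λ = 1: algebraic multiplicity = 3, geometric multiplicity = 1
  λ = 6: algebraic multiplicity = 2, geometric multiplicity = 2

Determining the block sizes for each eigenvalue:
  λ = 1: one block (gm = 1), so the single block has size am = 3 → block sizes [3]
  λ = 6: gm = am = 2, so every block has size 1 → block sizes [1, 1]

Assembling the blocks gives a Jordan form
J =
  [1, 1, 0, 0, 0]
  [0, 1, 1, 0, 0]
  [0, 0, 1, 0, 0]
  [0, 0, 0, 6, 0]
  [0, 0, 0, 0, 6]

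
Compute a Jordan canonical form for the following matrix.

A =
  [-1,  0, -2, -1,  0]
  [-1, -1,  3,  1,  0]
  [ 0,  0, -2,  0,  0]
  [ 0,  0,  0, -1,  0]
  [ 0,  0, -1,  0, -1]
J_1(-2) ⊕ J_3(-1) ⊕ J_1(-1)

The characteristic polynomial is
  det(x·I − A) = x^5 + 6*x^4 + 14*x^3 + 16*x^2 + 9*x + 2 = (x + 1)^4*(x + 2)

Eigenvalues and multiplicities (the geometric multiplicity of λ is n − rank(A − λI), which equals the number of Jordan blocks for λ):
  λ = -2: algebraic multiplicity = 1, geometric multiplicity = 1
  λ = -1: algebraic multiplicity = 4, geometric multiplicity = 2

Determining the block sizes for each eigenvalue:
  λ = -2: one block (gm = 1), so the single block has size am = 1 → block sizes [1]
  λ = -1: with am = 4 and gm = 2, the partition is not yet determined (e.g. several partitions of 4 into 2 parts exist). Let N = A − (-1)·I. Computing rank(N^1) = 3, rank(N^2) = 2, rank(N^3) = 1; the number of blocks of size ≥ j is rank(N^{j−1}) − rank(N^j), giving [2, 1, 1]. So we have 1 block(s) of size 3, 1 block(s) of size 1 → block sizes [3, 1]

Assembling the blocks gives a Jordan form
J =
  [-2,  0,  0,  0,  0]
  [ 0, -1,  1,  0,  0]
  [ 0,  0, -1,  1,  0]
  [ 0,  0,  0, -1,  0]
  [ 0,  0,  0,  0, -1]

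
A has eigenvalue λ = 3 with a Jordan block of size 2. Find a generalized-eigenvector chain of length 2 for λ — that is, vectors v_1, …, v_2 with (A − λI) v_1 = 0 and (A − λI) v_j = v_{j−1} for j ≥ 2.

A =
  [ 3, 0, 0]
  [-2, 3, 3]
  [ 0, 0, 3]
A Jordan chain for λ = 3 of length 2:
v_1 = (0, -2, 0)ᵀ
v_2 = (1, 0, 0)ᵀ

Let N = A − (3)·I. We want v_2 with N^2 v_2 = 0 but N^1 v_2 ≠ 0; then v_{j-1} := N · v_j for j = 2, …, 2.

Pick v_2 = (1, 0, 0)ᵀ.
Then v_1 = N · v_2 = (0, -2, 0)ᵀ.

Sanity check: (A − (3)·I) v_1 = (0, 0, 0)ᵀ = 0. ✓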